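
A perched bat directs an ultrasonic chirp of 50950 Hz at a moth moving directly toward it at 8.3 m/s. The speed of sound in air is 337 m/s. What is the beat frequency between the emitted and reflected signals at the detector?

At the moth (a moving observer), f₁ = f₀ · (v + u)/v = 50950 × 345.3/337 ≈ 52205 Hz.
On reflection it acts as a source moving toward the stationary detector: f₂ = f₁ · v/(v − u) = 52205 × 337/328.7 ≈ 53523 Hz.
Beat frequency: |f₂ − f₀| = 2u·f₀/(v − u) = 2 × 8.3 × 50950/328.7 ≈ 2573 Hz.

2573 Hz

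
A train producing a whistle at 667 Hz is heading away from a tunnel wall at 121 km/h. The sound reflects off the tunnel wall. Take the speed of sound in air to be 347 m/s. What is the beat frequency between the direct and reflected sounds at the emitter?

118 Hz

121 km/h = 33.61 m/s.
The tunnel wall receives the sound from a moving source: f₁ = f₀ · v/(v + v_e) = 667 × 347/380.61 ≈ 608.1 Hz.
On the return leg the train is a moving observer: f₂ = f₁ · (v − v_e)/v = 608.1 × 313.39/347 ≈ 549.2 Hz.
Equivalently f₂ = f₀ · (v − v_e)/(v + v_e).
Beat against the emitted tone: |f₂ − f₀| = 2v_e·f₀/(v + v_e) = 2 × 33.61 × 667/380.61 ≈ 118 Hz.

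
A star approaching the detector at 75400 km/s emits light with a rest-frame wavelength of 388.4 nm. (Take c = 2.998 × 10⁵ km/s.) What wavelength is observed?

300.4 nm

β = v/c = 75400/299800 = 0.2515.
Relativistic Doppler for wavelength: λ' = λ₀ · √((1 − β)/(1 + β)).
λ' = 388.4 × √(0.7485/1.2515) = 388.4 × 0.77336 ≈ 300.4 nm.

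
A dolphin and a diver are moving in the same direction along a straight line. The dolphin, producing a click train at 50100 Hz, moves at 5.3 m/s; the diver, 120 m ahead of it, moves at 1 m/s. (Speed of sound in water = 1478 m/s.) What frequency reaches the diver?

The diver is ahead, so the dolphin is moving toward it while the diver is moving away from the dolphin.
General Doppler shift: f' = f · (v − v_o)/(v − v_s).
f' = 50100 × (1478 − 1)/(1478 − 5.3) = 50100 × 1477/1472.7 ≈ 50246 Hz.

50246 Hz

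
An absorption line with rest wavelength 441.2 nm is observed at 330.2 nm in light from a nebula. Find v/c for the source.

λ'/λ₀ = 0.7484 < 1 (blueshift), so the source is approaching.
λ'/λ₀ = √((1 − β)/(1 + β)) for an approaching source ⇒ β = (1 − r²)/(1 + r²) with r = λ'/λ₀.
β = (1 − 0.5601)/(1 + 0.5601) ≈ 0.282.

0.282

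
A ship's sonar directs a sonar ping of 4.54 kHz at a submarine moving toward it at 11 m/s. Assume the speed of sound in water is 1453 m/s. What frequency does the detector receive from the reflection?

At the submarine (a moving observer), f₁ = f₀ · (v + u)/v = 4.54 × 1464/1453 ≈ 4.57 kHz.
On reflection it acts as a source moving toward the stationary detector: f₂ = f₁ · v/(v − u) = 4.57 × 1453/1442 ≈ 4.61 kHz.
Equivalently f₂ = f₀ · (v + u)/(v − u).

4.61 kHz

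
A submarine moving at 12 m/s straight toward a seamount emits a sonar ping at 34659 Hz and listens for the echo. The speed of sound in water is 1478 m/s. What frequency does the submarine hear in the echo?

35226 Hz

The seamount receives the sound from a moving source: f₁ = f₀ · v/(v − v_e) = 34659 × 1478/1466 ≈ 34943 Hz.
On the return leg the submarine is a moving observer: f₂ = f₁ · (v + v_e)/v = 34943 × 1490/1478 ≈ 35226 Hz.
Equivalently f₂ = f₀ · (v + v_e)/(v − v_e).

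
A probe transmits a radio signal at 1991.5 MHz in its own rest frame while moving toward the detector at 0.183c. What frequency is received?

Relativistic Doppler for frequency: f' = f₀ · √((1 + β)/(1 − β)).
f' = 1991.5 × √(1.1830/0.8170) = 1991.5 × 1.20332 ≈ 2396.4 MHz.

2396.4 MHz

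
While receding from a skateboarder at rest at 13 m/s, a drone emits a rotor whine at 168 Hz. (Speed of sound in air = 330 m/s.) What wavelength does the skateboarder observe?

2.04 m

Only the source moves, away from the listener, so f' = f · v/(v + v_s).
f' = 168 × 330/(330 + 13) ≈ 162 Hz.
λ' = v/f' = 330/161.633 ≈ 2.04 m.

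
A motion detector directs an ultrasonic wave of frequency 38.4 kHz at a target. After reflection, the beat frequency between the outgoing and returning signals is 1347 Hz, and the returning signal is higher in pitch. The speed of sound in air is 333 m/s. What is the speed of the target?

5.7 m/s

Double Doppler shift off a moving reflector: f₂ = f₀ · (v + u)/(v − u) (u > 0 toward emitter).
Returning signal is higher, so f₂ = f₀ + Δf = 38400 + 1347 = 39747 Hz.
Rearranging, u = v · (f₂ − f₀)/(f₂ + f₀) = 333 × 1347/78147 ≈ 5.7 m/s.
So the target is moving at 5.7 m/s toward the emitter.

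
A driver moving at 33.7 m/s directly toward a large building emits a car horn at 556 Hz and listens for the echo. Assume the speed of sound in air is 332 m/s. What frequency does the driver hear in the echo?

The large building receives the sound from a moving source: f₁ = f₀ · v/(v − v_e) = 556 × 332/298.3 ≈ 619 Hz.
On the return leg the driver is a moving observer: f₂ = f₁ · (v + v_e)/v = 619 × 365.7/332 ≈ 682 Hz.
Equivalently f₂ = f₀ · (v + v_e)/(v − v_e).

682 Hz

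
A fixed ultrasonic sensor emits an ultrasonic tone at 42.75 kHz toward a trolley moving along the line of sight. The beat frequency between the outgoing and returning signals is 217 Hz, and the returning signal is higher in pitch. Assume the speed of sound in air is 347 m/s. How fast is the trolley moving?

Double Doppler shift off a moving reflector: f₂ = f₀ · (v + u)/(v − u) (u > 0 toward emitter).
Returning signal is higher, so f₂ = f₀ + Δf = 42750 + 217 = 42967 Hz.
Rearranging, u = v · (f₂ − f₀)/(f₂ + f₀) = 347 × 217/85717 ≈ 0.88 m/s.
So the trolley is moving at 0.88 m/s toward the emitter.

0.88 m/s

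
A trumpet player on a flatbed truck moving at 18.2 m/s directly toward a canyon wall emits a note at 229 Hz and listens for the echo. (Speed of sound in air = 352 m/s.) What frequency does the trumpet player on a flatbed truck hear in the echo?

The canyon wall receives the sound from a moving source: f₁ = f₀ · v/(v − v_e) = 229 × 352/333.8 ≈ 241 Hz.
On the return leg the trumpet player on a flatbed truck is a moving observer: f₂ = f₁ · (v + v_e)/v = 241 × 370.2/352 ≈ 254 Hz.
Equivalently f₂ = f₀ · (v + v_e)/(v − v_e).

254 Hz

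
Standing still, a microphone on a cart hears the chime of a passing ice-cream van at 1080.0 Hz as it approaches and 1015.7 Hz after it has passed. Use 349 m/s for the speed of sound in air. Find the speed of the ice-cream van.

10.7 m/s

f₁/f₂ = (v + v_s)/(v − v_s), so v_s = v · (f₁ − f₂)/(f₁ + f₂).
v_s = 349 × (1080.0 − 1015.7)/(1080.0 + 1015.7) = 349 × 64.3/2095.7 ≈ 10.7 m/s.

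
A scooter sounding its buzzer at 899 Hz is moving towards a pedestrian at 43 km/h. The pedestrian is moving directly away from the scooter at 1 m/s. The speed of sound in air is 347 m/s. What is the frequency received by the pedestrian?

928 Hz

43 km/h = 11.94 m/s.
With source approaching and observer receding, f' = f · (v − v_o)/(v − v_s).
f' = 899 × (347 − 1)/(347 − 11.94) = 899 × 346/335.06 ≈ 928 Hz.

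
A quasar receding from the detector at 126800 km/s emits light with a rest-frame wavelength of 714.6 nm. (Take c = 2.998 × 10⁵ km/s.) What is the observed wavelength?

1122.1 nm

β = v/c = 126800/299800 = 0.4229.
Relativistic Doppler for wavelength: λ' = λ₀ · √((1 + β)/(1 − β)).
λ' = 714.6 × √(1.4229/0.5771) = 714.6 × 1.57032 ≈ 1122.1 nm.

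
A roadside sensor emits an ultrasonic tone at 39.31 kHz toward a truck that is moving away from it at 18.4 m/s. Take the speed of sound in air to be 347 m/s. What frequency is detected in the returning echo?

35.4 kHz

The truck first receives the wave as a moving observer: f₁ = f₀ · (v − u)/v = 39.31 × (347 − 18.4)/347 ≈ 37.2 kHz.
On reflection it acts as a source moving away from the stationary detector: f₂ = f₁ · v/(v + u) = 37.2 × 347/365.4 ≈ 35.4 kHz.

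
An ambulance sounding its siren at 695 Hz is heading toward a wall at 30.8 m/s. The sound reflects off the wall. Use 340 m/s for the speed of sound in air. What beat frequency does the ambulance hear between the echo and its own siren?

138 Hz

The wall receives the sound from a moving source: f₁ = f₀ · v/(v − v_e) = 695 × 340/309.2 ≈ 764.2 Hz.
On the return leg the ambulance is a moving observer: f₂ = f₁ · (v + v_e)/v = 764.2 × 370.8/340 ≈ 833.5 Hz.
Equivalently f₂ = f₀ · (v + v_e)/(v − v_e).
Beat against the emitted tone: |f₂ − f₀| = 2v_e·f₀/(v − v_e) = 2 × 30.8 × 695/309.2 ≈ 138 Hz.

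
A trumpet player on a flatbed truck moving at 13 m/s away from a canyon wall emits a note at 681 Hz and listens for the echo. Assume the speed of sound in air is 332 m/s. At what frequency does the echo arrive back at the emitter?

630 Hz

The canyon wall receives the sound from a moving source: f₁ = f₀ · v/(v + v_e) = 681 × 332/345 ≈ 655 Hz.
On the return leg the trumpet player on a flatbed truck is a moving observer: f₂ = f₁ · (v − v_e)/v = 655 × 319/332 ≈ 630 Hz.
Equivalently f₂ = f₀ · (v − v_e)/(v + v_e).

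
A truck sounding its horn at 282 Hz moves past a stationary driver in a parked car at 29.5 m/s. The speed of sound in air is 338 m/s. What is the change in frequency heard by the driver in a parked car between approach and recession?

Approaching: f₁ = f · v/(v − v_s) = 282 × 338/308.5 ≈ 309.0 Hz.
Receding: f₂ = f · v/(v + v_s) = 282 × 338/367.5 ≈ 259.4 Hz.
Drop: f₁ − f₂ = 2f·v·v_s/(v² − v_s²) = 2 × 282 × 338 × 29.5/(338² − 29.5²) ≈ 49.6 Hz.

49.6 Hz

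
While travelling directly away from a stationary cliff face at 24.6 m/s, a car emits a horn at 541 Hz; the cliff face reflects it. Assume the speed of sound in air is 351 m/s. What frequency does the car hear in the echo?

470 Hz

The cliff face receives the sound from a moving source: f₁ = f₀ · v/(v + v_e) = 541 × 351/375.6 ≈ 506 Hz.
On the return leg the car is a moving observer: f₂ = f₁ · (v − v_e)/v = 506 × 326.4/351 ≈ 470 Hz.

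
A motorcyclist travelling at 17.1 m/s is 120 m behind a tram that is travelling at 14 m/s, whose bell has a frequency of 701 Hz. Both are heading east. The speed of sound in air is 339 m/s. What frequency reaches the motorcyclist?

The motorcyclist is behind, so the tram is moving away from it while the motorcyclist is moving toward the tram.
With source receding and observer approaching, f' = f · (v + v_o)/(v + v_s).
f' = 701 × (339 + 17.1)/(339 + 14) = 701 × 356.1/353 ≈ 707 Hz.

707 Hz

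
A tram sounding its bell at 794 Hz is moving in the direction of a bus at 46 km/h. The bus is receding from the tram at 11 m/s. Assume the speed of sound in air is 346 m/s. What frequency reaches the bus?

46 km/h = 12.78 m/s.
With source approaching and observer receding, f' = f · (v − v_o)/(v − v_s).
f' = 794 × (346 − 11)/(346 − 12.78) = 794 × 335/333.22 ≈ 798 Hz.

798 Hz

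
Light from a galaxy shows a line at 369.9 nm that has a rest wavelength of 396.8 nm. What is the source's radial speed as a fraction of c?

0.070c

λ'/λ₀ = 0.9322 < 1 (blueshift), so the source is approaching.
λ'/λ₀ = √((1 − β)/(1 + β)) for an approaching source ⇒ β = (1 − r²)/(1 + r²) with r = λ'/λ₀.
β = (1 − 0.8690)/(1 + 0.8690) ≈ 0.070.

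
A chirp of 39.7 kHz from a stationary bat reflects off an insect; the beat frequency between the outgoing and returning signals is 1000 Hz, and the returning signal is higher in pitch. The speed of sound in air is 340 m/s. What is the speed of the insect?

4.2 m/s

Double Doppler shift off a moving reflector: f₂ = f₀ · (v + u)/(v − u) (u > 0 toward emitter).
Returning signal is higher, so f₂ = f₀ + Δf = 39700 + 1000 = 40700 Hz.
Rearranging, u = v · (f₂ − f₀)/(f₂ + f₀) = 340 × 1000/80400 ≈ 4.2 m/s.
So the insect is moving at 4.2 m/s toward the emitter.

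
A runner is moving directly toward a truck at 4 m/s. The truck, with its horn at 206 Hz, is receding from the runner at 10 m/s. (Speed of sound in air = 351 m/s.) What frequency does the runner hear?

With source receding and observer approaching, f' = f · (v + v_o)/(v + v_s).
f' = 206 × (351 + 4)/(351 + 10) = 206 × 355/361 ≈ 203 Hz.

203 Hz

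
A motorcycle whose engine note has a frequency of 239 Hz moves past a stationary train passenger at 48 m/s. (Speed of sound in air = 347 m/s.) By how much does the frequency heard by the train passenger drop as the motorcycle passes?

Approaching: f₁ = f · v/(v − v_s) = 239 × 347/299 ≈ 277.4 Hz.
Receding: f₂ = f · v/(v + v_s) = 239 × 347/395 ≈ 210.0 Hz.
Drop: f₁ − f₂ = 2f·v·v_s/(v² − v_s²) = 2 × 239 × 347 × 48/(347² − 48²) ≈ 67.4 Hz.

67.4 Hz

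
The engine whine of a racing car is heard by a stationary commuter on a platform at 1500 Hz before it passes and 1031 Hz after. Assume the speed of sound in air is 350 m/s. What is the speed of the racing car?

f₁/f₂ = (v + v_s)/(v − v_s), so v_s = v · (f₁ − f₂)/(f₁ + f₂).
v_s = 350 × (1500 − 1031)/(1500 + 1031) = 350 × 469/2531 ≈ 65 m/s.

65 m/s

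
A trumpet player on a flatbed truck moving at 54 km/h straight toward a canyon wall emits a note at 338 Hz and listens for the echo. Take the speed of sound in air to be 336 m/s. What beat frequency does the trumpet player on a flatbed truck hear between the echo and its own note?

54 km/h = 15 m/s.
The canyon wall receives the sound from a moving source: f₁ = f₀ · v/(v − v_e) = 338 × 336/321 ≈ 353.8 Hz.
On the return leg the trumpet player on a flatbed truck is a moving observer: f₂ = f₁ · (v + v_e)/v = 353.8 × 351/336 ≈ 369.6 Hz.
Beat against the emitted tone: |f₂ − f₀| = 2v_e·f₀/(v − v_e) = 2 × 15 × 338/321 ≈ 31.6 Hz.

31.6 Hz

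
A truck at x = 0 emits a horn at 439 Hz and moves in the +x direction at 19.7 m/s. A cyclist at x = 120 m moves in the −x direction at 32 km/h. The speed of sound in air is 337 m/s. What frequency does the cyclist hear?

479 Hz

32 km/h = 8.889 m/s.
The observer lies on the +x side, so the source is heading toward the observer and the observer is heading toward the source.
General Doppler shift: f' = f · (v + v_o)/(v − v_s).
f' = 439 × (337 + 8.889)/(337 − 19.7) = 439 × 345.89/317.3 ≈ 479 Hz.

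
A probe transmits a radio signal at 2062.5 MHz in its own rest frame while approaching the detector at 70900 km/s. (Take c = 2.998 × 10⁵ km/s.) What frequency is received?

2624.7 MHz

β = v/c = 70900/299800 = 0.2365.
Relativistic Doppler for frequency: f' = f₀ · √((1 + β)/(1 − β)).
f' = 2062.5 × √(1.2365/0.7635) = 2062.5 × 1.27259 ≈ 2624.7 MHz.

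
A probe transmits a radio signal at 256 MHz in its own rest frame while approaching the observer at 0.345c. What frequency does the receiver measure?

Relativistic Doppler for frequency: f' = f₀ · √((1 + β)/(1 − β)).
f' = 256 × √(1.3450/0.6550) = 256 × 1.43298 ≈ 366.8 MHz.

366.8 MHz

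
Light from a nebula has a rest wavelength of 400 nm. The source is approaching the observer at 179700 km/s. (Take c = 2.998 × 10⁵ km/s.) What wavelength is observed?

β = v/c = 179700/299800 = 0.5994.
Relativistic Doppler for wavelength: λ' = λ₀ · √((1 − β)/(1 + β)).
λ' = 400 × √(0.4006/1.5994) = 400 × 0.50047 ≈ 200.2 nm.

200.2 nm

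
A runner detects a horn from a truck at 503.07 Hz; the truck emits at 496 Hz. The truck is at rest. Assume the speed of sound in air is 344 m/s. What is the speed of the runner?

f' > f, so the runner is approaching.
f' = f · (v + v_o)/v ⇒ v_o = v · |f'/f − 1|.
v_o = 344 × |503.07/496 − 1| = 344 × 0.01425 ≈ 4.9 m/s.

4.9 m/s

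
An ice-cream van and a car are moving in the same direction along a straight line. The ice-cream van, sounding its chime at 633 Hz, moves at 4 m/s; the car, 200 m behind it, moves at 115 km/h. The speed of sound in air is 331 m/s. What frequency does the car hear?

686 Hz

115 km/h = 31.94 m/s.
The car is behind, so the ice-cream van is moving away from it while the car is moving toward the ice-cream van.
With source receding and observer approaching, f' = f · (v + v_o)/(v + v_s).
f' = 633 × (331 + 31.94)/(331 + 4) = 633 × 362.94/335 ≈ 686 Hz.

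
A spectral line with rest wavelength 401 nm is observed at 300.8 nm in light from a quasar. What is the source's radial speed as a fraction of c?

λ'/λ₀ = 0.7501 < 1 (blueshift), so the source is approaching.
λ'/λ₀ = √((1 − β)/(1 + β)) for an approaching source ⇒ β = (1 − r²)/(1 + r²) with r = λ'/λ₀.
β = (1 − 0.5627)/(1 + 0.5627) ≈ 0.280.

0.280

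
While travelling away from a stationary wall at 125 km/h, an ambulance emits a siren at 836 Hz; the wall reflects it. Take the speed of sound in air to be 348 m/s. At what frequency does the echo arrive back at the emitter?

684 Hz

125 km/h = 34.72 m/s.
The wall receives the sound from a moving source: f₁ = f₀ · v/(v + v_e) = 836 × 348/382.72 ≈ 760 Hz.
On the return leg the ambulance is a moving observer: f₂ = f₁ · (v − v_e)/v = 760 × 313.28/348 ≈ 684 Hz.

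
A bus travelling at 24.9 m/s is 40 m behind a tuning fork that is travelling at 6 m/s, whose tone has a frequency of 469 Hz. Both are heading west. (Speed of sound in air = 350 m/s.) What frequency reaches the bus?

The bus is behind, so the tuning fork is moving away from it while the bus is moving toward the tuning fork.
Both move, so f' = f · (v + v_o)/(v + v_s).
f' = 469 × (350 + 24.9)/(350 + 6) = 469 × 374.9/356 ≈ 494 Hz.

494 Hz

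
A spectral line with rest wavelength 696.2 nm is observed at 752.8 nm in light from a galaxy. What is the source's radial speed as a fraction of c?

0.078c

λ'/λ₀ = 1.0813 > 1 (redshift), so the source is receding.
λ'/λ₀ = √((1 + β)/(1 − β)) for a receding source ⇒ β = (r² − 1)/(r² + 1) with r = λ'/λ₀.
β = (1.1692 − 1)/(1.1692 + 1) ≈ 0.078.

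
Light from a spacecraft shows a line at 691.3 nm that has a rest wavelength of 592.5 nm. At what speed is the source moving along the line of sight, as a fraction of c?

0.153c

λ'/λ₀ = 1.1668 > 1 (redshift), so the source is receding.
λ'/λ₀ = √((1 + β)/(1 − β)) for a receding source ⇒ β = (r² − 1)/(r² + 1) with r = λ'/λ₀.
β = (1.3613 − 1)/(1.3613 + 1) ≈ 0.153.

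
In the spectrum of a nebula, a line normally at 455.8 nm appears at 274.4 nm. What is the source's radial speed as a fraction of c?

0.468c

λ'/λ₀ = 0.6020 < 1 (blueshift), so the source is approaching.
λ'/λ₀ = √((1 − β)/(1 + β)) for an approaching source ⇒ β = (1 − r²)/(1 + r²) with r = λ'/λ₀.
β = (1 − 0.3624)/(1 + 0.3624) ≈ 0.468.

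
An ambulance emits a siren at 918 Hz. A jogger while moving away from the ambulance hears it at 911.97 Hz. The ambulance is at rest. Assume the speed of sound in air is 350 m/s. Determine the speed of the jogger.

f' = f · (v − v_o)/v ⇒ v_o = v · |f'/f − 1|.
v_o = 350 × |911.97/918 − 1| = 350 × 0.006569 ≈ 2.30 m/s.

2.30 m/s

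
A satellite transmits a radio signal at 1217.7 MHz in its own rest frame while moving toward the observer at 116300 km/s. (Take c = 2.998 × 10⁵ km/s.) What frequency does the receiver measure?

1833.7 MHz

β = v/c = 116300/299800 = 0.3879.
Relativistic Doppler for frequency: f' = f₀ · √((1 + β)/(1 − β)).
f' = 1217.7 × √(1.3879/0.6121) = 1217.7 × 1.50585 ≈ 1833.7 MHz.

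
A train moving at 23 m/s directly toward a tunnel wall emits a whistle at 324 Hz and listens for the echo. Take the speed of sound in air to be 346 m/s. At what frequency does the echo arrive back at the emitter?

370 Hz

The tunnel wall receives the sound from a moving source: f₁ = f₀ · v/(v − v_e) = 324 × 346/323 ≈ 347 Hz.
On the return leg the train is a moving observer: f₂ = f₁ · (v + v_e)/v = 347 × 369/346 ≈ 370 Hz.
Equivalently f₂ = f₀ · (v + v_e)/(v − v_e).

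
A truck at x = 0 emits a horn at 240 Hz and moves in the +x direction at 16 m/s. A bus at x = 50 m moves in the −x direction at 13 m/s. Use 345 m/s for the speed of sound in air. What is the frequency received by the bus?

The observer lies on the +x side, so the source is heading toward the observer and the observer is heading toward the source.
With source approaching and observer approaching, f' = f · (v + v_o)/(v − v_s).
f' = 240 × (345 + 13)/(345 − 16) = 240 × 358/329 ≈ 261 Hz.

261 Hz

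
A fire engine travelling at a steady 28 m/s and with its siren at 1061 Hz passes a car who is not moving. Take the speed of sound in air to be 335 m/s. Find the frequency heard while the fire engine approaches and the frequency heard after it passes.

1158 Hz approaching; 979 Hz receding

Approaching: f₁ = f · v/(v − v_s) = 1061 × 335/307 ≈ 1158 Hz.
Receding: f₂ = f · v/(v + v_s) = 1061 × 335/363 ≈ 979 Hz.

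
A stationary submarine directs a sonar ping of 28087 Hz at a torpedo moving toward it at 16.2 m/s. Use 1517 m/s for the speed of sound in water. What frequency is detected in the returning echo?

At the torpedo (a moving observer), f₁ = f₀ · (v + u)/v = 28087 × 1533.2/1517 ≈ 28387 Hz.
The reflection then acts as a moving source: f₂ = f₁ · v/(v − u) ≈ 28693 Hz.

28693 Hz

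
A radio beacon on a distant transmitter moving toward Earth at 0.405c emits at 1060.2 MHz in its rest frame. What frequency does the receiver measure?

Relativistic Doppler for frequency: f' = f₀ · √((1 + β)/(1 − β)).
f' = 1060.2 × √(1.4050/0.5950) = 1060.2 × 1.53667 ≈ 1629.2 MHz.

1629.2 MHz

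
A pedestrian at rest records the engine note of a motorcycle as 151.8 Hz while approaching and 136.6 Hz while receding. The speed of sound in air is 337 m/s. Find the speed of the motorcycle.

f₁/f₂ = (v + v_s)/(v − v_s), so v_s = v · (f₁ − f₂)/(f₁ + f₂).
v_s = 337 × (151.8 − 136.6)/(151.8 + 136.6) = 337 × 15.2/288.4 ≈ 17.8 m/s.

17.8 m/s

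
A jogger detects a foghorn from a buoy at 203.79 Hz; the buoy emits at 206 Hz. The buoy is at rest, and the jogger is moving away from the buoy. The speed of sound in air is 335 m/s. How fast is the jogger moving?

3.6 m/s

f' = f · (v − v_o)/v ⇒ v_o = v · |f'/f − 1|.
v_o = 335 × |203.79/206 − 1| = 335 × 0.01073 ≈ 3.6 m/s.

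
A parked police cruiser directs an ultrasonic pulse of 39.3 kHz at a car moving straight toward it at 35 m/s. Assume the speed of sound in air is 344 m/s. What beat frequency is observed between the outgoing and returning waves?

At the car (a moving observer), f₁ = f₀ · (v + u)/v = 39.3 × 379/344 ≈ 43.30 kHz.
The reflection then acts as a moving source: f₂ = f₁ · v/(v − u) ≈ 48.20 kHz.
Beat frequency (with f₀ = 39300 Hz): |f₂ − f₀| = 2u·f₀/(v − u) = 2 × 35 × 39300/309 ≈ 8903 Hz.

8903 Hz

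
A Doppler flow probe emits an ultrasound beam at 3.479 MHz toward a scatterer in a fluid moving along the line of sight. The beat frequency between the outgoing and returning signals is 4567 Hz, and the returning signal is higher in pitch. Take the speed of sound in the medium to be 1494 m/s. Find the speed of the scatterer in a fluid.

0.98 m/s

Double Doppler shift off a moving reflector: f₂ = f₀ · (v + u)/(v − u) (u > 0 toward emitter).
Returning signal is higher, so f₂ = f₀ + Δf = 3479000 + 4567 = 3483567 Hz.
Rearranging, u = v · (f₂ − f₀)/(f₂ + f₀) = 1494 × 4567/6962567 ≈ 0.98 m/s.
So the scatterer in a fluid is moving at 0.98 m/s toward the emitter.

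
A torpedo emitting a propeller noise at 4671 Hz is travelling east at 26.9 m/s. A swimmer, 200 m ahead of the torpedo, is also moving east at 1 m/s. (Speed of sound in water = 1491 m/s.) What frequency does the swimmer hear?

4754 Hz

The swimmer is ahead, so the torpedo is moving toward it while the swimmer is moving away from the torpedo.
General Doppler shift: f' = f · (v − v_o)/(v − v_s).
f' = 4671 × (1491 − 1)/(1491 − 26.9) = 4671 × 1490/1464.1 ≈ 4754 Hz.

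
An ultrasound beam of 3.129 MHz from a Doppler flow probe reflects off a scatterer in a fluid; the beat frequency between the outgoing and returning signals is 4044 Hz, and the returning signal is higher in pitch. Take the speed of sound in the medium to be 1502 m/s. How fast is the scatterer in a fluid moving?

Double Doppler shift off a moving reflector: f₂ = f₀ · (v + u)/(v − u) (u > 0 toward emitter).
Returning signal is higher, so f₂ = f₀ + Δf = 3129000 + 4044 = 3133044 Hz.
Rearranging, u = v · (f₂ − f₀)/(f₂ + f₀) = 1502 × 4044/6262044 ≈ 0.97 m/s.
So the scatterer in a fluid is moving at 0.97 m/s toward the emitter.

0.97 m/s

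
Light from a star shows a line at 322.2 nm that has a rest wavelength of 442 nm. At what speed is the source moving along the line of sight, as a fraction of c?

0.306

λ'/λ₀ = 0.7290 < 1 (blueshift), so the source is approaching.
λ'/λ₀ = √((1 − β)/(1 + β)) for an approaching source ⇒ β = (1 − r²)/(1 + r²) with r = λ'/λ₀.
β = (1 − 0.5314)/(1 + 0.5314) ≈ 0.306.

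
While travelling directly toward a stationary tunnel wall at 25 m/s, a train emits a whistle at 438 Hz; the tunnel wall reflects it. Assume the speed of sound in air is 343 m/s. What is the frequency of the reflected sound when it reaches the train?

The tunnel wall receives the sound from a moving source: f₁ = f₀ · v/(v − v_e) = 438 × 343/318 ≈ 472 Hz.
On the return leg the train is a moving observer: f₂ = f₁ · (v + v_e)/v = 472 × 368/343 ≈ 507 Hz.
Equivalently f₂ = f₀ · (v + v_e)/(v − v_e).

507 Hz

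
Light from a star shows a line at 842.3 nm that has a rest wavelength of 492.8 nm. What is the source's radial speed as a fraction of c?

0.490c

λ'/λ₀ = 1.7092 > 1 (redshift), so the source is receding.
λ'/λ₀ = √((1 + β)/(1 − β)) for a receding source ⇒ β = (r² − 1)/(r² + 1) with r = λ'/λ₀.
β = (2.9214 − 1)/(2.9214 + 1) ≈ 0.490.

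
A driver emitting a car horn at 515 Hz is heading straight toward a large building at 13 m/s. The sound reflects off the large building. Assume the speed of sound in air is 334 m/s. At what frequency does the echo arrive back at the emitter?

The large building receives the sound from a moving source: f₁ = f₀ · v/(v − v_e) = 515 × 334/321 ≈ 536 Hz.
On the return leg the driver is a moving observer: f₂ = f₁ · (v + v_e)/v = 536 × 347/334 ≈ 557 Hz.

557 Hz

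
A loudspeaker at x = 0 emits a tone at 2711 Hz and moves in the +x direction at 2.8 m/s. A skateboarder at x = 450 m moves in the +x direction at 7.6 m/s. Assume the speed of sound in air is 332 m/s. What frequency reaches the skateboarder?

The observer lies on the +x side, so the source is heading toward the observer and the observer is heading away from the source.
With source approaching and observer receding, f' = f · (v − v_o)/(v − v_s).
f' = 2711 × (332 − 7.6)/(332 − 2.8) = 2711 × 324.4/329.2 ≈ 2671 Hz.

2671 Hz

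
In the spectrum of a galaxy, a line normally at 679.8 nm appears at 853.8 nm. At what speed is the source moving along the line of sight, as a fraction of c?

0.224

λ'/λ₀ = 1.2560 > 1 (redshift), so the source is receding.
λ'/λ₀ = √((1 + β)/(1 − β)) for a receding source ⇒ β = (r² − 1)/(r² + 1) with r = λ'/λ₀.
β = (1.5774 − 1)/(1.5774 + 1) ≈ 0.224.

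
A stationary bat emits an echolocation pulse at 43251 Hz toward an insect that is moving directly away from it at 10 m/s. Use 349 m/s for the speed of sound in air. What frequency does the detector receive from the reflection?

40841 Hz

At the insect (a moving observer), f₁ = f₀ · (v − u)/v = 43251 × 339/349 ≈ 42012 Hz.
The reflection then acts as a moving source: f₂ = f₁ · v/(v + u) ≈ 40841 Hz.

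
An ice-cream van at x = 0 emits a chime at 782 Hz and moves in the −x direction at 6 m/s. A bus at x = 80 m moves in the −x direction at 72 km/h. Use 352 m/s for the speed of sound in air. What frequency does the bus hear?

813 Hz

72 km/h = 20 m/s.
The observer lies on the +x side, so the source is heading away from the observer and the observer is heading toward the source.
With source receding and observer approaching, f' = f · (v + v_o)/(v + v_s).
f' = 782 × (352 + 20)/(352 + 6) = 782 × 372/358 ≈ 813 Hz.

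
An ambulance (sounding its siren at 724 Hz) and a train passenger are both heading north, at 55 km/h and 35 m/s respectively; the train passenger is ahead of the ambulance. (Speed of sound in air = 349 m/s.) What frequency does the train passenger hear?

55 km/h = 15.28 m/s.
The train passenger is ahead, so the ambulance is moving toward it while the train passenger is moving away from the ambulance.
Both move, so f' = f · (v − v_o)/(v − v_s).
f' = 724 × (349 − 35)/(349 − 15.28) = 724 × 314/333.72 ≈ 681 Hz.

681 Hz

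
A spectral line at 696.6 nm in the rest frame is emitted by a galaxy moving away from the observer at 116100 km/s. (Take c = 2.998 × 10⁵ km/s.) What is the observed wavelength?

β = v/c = 116100/299800 = 0.3873.
Relativistic Doppler for wavelength: λ' = λ₀ · √((1 + β)/(1 − β)).
λ' = 696.6 × √(1.3873/0.6127) = 696.6 × 1.50467 ≈ 1048.1 nm.

1048.1 nm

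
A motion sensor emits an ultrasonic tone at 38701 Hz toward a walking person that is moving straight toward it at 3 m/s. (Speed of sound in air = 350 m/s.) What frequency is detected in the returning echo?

39370 Hz

The walking person first receives the wave as a moving observer: f₁ = f₀ · (v + u)/v = 38701 × (350 + 3)/350 ≈ 39033 Hz.
The reflection then acts as a moving source: f₂ = f₁ · v/(v − u) ≈ 39370 Hz.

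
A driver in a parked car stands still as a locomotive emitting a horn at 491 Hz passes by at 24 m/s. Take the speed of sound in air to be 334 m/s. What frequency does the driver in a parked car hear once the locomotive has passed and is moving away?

458 Hz

Receding: f₂ = f · v/(v + v_s) = 491 × 334/358 ≈ 458 Hz.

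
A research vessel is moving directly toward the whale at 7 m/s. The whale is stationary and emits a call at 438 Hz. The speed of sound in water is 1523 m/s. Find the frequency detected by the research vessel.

Only the observer moves, toward the source, so f' = f · (v + v_o)/v.
f' = 438 × (1523 + 7)/1523 = 438 × 1530/1523 ≈ 440 Hz.

440 Hz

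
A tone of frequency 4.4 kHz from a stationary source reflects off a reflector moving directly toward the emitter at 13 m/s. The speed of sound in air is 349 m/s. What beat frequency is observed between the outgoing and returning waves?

340 Hz

The reflector first receives the wave as a moving observer: f₁ = f₀ · (v + u)/v = 4.4 × (349 + 13)/349 ≈ 4.564 kHz.
The reflection then acts as a moving source: f₂ = f₁ · v/(v − u) ≈ 4.740 kHz.
Equivalently f₂ = f₀ · (v + u)/(v − u).
Beat frequency (with f₀ = 4400 Hz): |f₂ − f₀| = 2u·f₀/(v − u) = 2 × 13 × 4400/336 ≈ 340 Hz.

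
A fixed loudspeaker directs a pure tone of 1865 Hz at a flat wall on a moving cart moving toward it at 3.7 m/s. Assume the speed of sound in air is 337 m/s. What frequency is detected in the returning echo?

1906 Hz

At the flat wall on a moving cart (a moving observer), f₁ = f₀ · (v + u)/v = 1865 × 340.7/337 ≈ 1885 Hz.
The reflection then acts as a moving source: f₂ = f₁ · v/(v − u) ≈ 1906 Hz.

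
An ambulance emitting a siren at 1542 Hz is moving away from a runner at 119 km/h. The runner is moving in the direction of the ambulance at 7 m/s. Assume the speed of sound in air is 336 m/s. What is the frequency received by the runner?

119 km/h = 33.06 m/s.
General Doppler shift: f' = f · (v + v_o)/(v + v_s).
f' = 1542 × (336 + 7)/(336 + 33.06) = 1542 × 343/369.06 ≈ 1433 Hz.

1433 Hz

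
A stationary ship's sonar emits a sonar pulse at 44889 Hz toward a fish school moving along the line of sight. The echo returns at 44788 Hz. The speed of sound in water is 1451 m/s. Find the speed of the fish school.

1.63 m/s

Double Doppler shift off a moving reflector: f₂ = f₀ · (v + u)/(v − u) (u > 0 toward emitter).
Rearranging, u = v · (f₂ − f₀)/(f₂ + f₀) = 1451 × -101/89677 ≈ -1.63 m/s.
So the fish school is moving at 1.63 m/s away from the emitter.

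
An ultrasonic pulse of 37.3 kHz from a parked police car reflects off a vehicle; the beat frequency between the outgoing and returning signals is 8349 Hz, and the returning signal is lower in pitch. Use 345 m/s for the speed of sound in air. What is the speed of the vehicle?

Double Doppler shift off a moving reflector: f₂ = f₀ · (v + u)/(v − u) (u > 0 toward emitter).
Returning signal is lower, so f₂ = f₀ − Δf = 37300 − 8349 = 28951 Hz.
Rearranging, u = v · (f₂ − f₀)/(f₂ + f₀) = 345 × -8349/66251 ≈ -43 m/s.
So the vehicle is moving at 43 m/s away from the emitter.

43 m/s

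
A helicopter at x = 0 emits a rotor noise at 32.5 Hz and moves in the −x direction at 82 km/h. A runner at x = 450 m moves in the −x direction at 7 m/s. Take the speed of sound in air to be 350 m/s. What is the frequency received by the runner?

82 km/h = 22.78 m/s.
The observer lies on the +x side, so the source is heading away from the observer and the observer is heading toward the source.
With source receding and observer approaching, f' = f · (v + v_o)/(v + v_s).
f' = 32.5 × (350 + 7)/(350 + 22.78) = 32.5 × 357/372.78 ≈ 31.1 Hz.

31.1 Hz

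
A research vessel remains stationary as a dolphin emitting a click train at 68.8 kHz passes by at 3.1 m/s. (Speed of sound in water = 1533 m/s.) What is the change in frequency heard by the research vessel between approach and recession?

Approaching: f₁ = f · v/(v − v_s) = 68.8 × 1533/1529.9 ≈ 68.939 kHz.
Receding: f₂ = f · v/(v + v_s) = 68.8 × 1533/1536.1 ≈ 68.661 kHz.
Drop: f₁ − f₂ = 2f·v·v_s/(v² − v_s²) = 2 × 68.8 × 1533 × 3.1/(1533² − 3.1²) ≈ 0.278 kHz.

0.278 kHz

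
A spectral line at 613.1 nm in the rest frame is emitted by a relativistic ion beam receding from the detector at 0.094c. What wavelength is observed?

Relativistic Doppler for wavelength: λ' = λ₀ · √((1 + β)/(1 − β)).
λ' = 613.1 × √(1.0940/0.9060) = 613.1 × 1.09887 ≈ 673.7 nm.

673.7 nm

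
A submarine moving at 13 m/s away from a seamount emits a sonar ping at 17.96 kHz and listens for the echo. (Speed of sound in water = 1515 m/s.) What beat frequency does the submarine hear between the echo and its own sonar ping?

The seamount receives the sound from a moving source: f₁ = f₀ · v/(v + v_e) = 17.96 × 1515/1528 ≈ 17.807 kHz.
On the return leg the submarine is a moving observer: f₂ = f₁ · (v − v_e)/v = 17.807 × 1502/1515 ≈ 17.654 kHz.
Equivalently f₂ = f₀ · (v − v_e)/(v + v_e).
Beat against the emitted tone (with f₀ = 17960 Hz): |f₂ − f₀| = 2v_e·f₀/(v + v_e) = 2 × 13 × 17960/1528 ≈ 306 Hz.

306 Hz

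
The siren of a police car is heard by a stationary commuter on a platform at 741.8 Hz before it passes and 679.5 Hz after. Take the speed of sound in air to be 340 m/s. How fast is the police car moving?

f₁/f₂ = (v + v_s)/(v − v_s), so v_s = v · (f₁ − f₂)/(f₁ + f₂).
v_s = 340 × (741.8 − 679.5)/(741.8 + 679.5) = 340 × 62.3/1421.3 ≈ 14.9 m/s.

14.9 m/s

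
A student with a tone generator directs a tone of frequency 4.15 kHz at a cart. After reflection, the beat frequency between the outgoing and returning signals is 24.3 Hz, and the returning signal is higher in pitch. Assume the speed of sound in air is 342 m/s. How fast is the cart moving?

1.00 m/s

Double Doppler shift off a moving reflector: f₂ = f₀ · (v + u)/(v − u) (u > 0 toward emitter).
Returning signal is higher, so f₂ = f₀ + Δf = 4150 + 24.3 = 4174.3 Hz.
Rearranging, u = v · (f₂ − f₀)/(f₂ + f₀) = 342 × 24.3/8324.3 ≈ 1.00 m/s.
So the cart is moving at 1.00 m/s toward the emitter.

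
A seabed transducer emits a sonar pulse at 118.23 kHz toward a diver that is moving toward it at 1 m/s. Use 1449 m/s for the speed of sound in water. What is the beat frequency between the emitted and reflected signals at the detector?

163 Hz

At the diver (a moving observer), f₁ = f₀ · (v + u)/v = 118.23 × 1450/1449 ≈ 118.3116 kHz.
The reflection then acts as a moving source: f₂ = f₁ · v/(v − u) ≈ 118.3933 kHz.
Beat frequency (with f₀ = 118230 Hz): |f₂ − f₀| = 2u·f₀/(v − u) = 2 × 1 × 118230/1448 ≈ 163 Hz.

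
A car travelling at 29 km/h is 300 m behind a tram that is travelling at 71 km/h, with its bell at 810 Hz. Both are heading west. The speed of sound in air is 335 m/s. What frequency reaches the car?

71 km/h = 19.72 m/s; 29 km/h = 8.056 m/s.
The car is behind, so the tram is moving away from it while the car is moving toward the tram.
With source receding and observer approaching, f' = f · (v + v_o)/(v + v_s).
f' = 810 × (335 + 8.056)/(335 + 19.72) = 810 × 343.06/354.72 ≈ 783 Hz.

783 Hz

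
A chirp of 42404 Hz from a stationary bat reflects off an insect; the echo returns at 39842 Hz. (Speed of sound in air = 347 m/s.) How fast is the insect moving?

10.8 m/s

Double Doppler shift off a moving reflector: f₂ = f₀ · (v + u)/(v − u) (u > 0 toward emitter).
Rearranging, u = v · (f₂ − f₀)/(f₂ + f₀) = 347 × -2562/82246 ≈ -10.8 m/s.
So the insect is moving at 10.8 m/s away from the emitter.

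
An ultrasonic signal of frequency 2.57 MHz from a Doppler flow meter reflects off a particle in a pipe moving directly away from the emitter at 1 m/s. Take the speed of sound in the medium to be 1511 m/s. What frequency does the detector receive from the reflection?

The particle in a pipe first receives the wave as a moving observer: f₁ = f₀ · (v − u)/v = 2.57 × (1511 − 1)/1511 ≈ 2.568 MHz.
The reflection then acts as a moving source: f₂ = f₁ · v/(v + u) ≈ 2.567 MHz.
Equivalently f₂ = f₀ · (v − u)/(v + u).

2.567 MHz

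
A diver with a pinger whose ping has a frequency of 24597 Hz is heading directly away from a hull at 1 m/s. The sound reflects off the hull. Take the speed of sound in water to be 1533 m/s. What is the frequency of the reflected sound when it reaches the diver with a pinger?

The hull receives the sound from a moving source: f₁ = f₀ · v/(v + v_e) = 24597 × 1533/1534 ≈ 24581 Hz.
On the return leg the diver with a pinger is a moving observer: f₂ = f₁ · (v − v_e)/v = 24581 × 1532/1533 ≈ 24565 Hz.

24565 Hz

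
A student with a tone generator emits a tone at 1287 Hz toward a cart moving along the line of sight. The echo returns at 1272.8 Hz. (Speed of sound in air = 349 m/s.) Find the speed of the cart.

Double Doppler shift off a moving reflector: f₂ = f₀ · (v + u)/(v − u) (u > 0 toward emitter).
Rearranging, u = v · (f₂ − f₀)/(f₂ + f₀) = 349 × -14.2/2559.8 ≈ -1.94 m/s.
So the cart is moving at 1.94 m/s away from the emitter.

1.94 m/s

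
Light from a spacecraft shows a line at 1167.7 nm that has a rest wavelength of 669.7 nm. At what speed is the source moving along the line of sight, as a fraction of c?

0.505c

λ'/λ₀ = 1.7436 > 1 (redshift), so the source is receding.
λ'/λ₀ = √((1 + β)/(1 − β)) for a receding source ⇒ β = (r² − 1)/(r² + 1) with r = λ'/λ₀.
β = (3.0402 − 1)/(3.0402 + 1) ≈ 0.505.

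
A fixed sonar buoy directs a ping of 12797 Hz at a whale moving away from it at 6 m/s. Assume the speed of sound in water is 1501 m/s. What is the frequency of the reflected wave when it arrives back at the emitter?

12695 Hz

At the whale (a moving observer), f₁ = f₀ · (v − u)/v = 12797 × 1495/1501 ≈ 12746 Hz.
The reflection then acts as a moving source: f₂ = f₁ · v/(v + u) ≈ 12695 Hz.
Equivalently f₂ = f₀ · (v − u)/(v + u).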